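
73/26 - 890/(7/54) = -1249049/182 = -6862.91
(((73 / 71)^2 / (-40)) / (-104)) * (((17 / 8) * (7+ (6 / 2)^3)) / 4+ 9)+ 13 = 4364183937 / 335528960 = 13.01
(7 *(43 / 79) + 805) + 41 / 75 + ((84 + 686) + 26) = 9511739 / 5925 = 1605.36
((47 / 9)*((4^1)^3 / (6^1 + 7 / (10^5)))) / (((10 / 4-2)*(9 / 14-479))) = -8422400000 / 36164221911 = -0.23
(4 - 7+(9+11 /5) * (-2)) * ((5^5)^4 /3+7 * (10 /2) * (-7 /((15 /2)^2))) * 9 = -181674957275365733 /25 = -7266998291014629.32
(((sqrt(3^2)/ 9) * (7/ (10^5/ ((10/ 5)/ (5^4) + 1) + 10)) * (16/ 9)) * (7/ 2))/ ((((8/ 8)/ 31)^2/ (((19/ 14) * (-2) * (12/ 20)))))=-106851668/ 468797025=-0.23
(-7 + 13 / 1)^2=36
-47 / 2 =-23.50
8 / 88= 1 / 11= 0.09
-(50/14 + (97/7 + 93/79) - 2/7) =-18.32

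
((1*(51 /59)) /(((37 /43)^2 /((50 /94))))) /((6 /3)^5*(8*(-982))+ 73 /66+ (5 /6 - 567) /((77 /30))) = -1089153450 /441291683335211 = -0.00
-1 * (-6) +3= 9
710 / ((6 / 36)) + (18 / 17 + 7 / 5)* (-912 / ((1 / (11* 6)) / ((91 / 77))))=-14505324 / 85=-170650.87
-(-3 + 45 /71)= 168 /71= 2.37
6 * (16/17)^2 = 1536/289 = 5.31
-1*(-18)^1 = 18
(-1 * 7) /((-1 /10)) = 70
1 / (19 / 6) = 0.32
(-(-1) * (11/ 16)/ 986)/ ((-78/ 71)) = -781/ 1230528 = -0.00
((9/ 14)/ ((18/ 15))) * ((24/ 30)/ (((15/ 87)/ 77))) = 957/ 5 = 191.40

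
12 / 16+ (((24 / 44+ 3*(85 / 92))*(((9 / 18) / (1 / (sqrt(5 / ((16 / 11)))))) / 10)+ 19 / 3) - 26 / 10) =3357*sqrt(55) / 80960+ 269 / 60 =4.79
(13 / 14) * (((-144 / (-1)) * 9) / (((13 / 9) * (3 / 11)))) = 21384 / 7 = 3054.86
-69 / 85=-0.81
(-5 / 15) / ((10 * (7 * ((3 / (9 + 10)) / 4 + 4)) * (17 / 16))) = -608 / 547995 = -0.00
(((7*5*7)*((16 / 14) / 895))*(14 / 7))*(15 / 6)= 280 / 179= 1.56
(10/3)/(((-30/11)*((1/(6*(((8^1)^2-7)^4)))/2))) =-154821348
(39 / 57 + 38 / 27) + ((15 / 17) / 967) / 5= 17640586 / 8433207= 2.09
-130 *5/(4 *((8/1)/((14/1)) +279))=-2275/3914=-0.58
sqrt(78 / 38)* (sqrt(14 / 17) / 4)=0.33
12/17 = 0.71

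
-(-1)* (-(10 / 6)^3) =-125 / 27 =-4.63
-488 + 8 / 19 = -9264 / 19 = -487.58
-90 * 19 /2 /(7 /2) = -1710 /7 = -244.29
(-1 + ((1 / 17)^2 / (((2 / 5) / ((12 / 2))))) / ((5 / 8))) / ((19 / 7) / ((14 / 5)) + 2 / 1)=-25970 / 84099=-0.31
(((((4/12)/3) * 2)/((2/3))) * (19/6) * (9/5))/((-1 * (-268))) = 19/2680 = 0.01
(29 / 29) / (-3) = -1 / 3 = -0.33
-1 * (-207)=207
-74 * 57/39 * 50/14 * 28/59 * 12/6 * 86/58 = -12091600/22243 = -543.61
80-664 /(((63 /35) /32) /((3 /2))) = -52880 /3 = -17626.67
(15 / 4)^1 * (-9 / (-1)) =135 / 4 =33.75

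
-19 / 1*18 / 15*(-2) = 228 / 5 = 45.60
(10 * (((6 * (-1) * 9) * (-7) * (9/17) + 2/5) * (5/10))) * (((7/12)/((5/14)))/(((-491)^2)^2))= 417578/14820612383055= 0.00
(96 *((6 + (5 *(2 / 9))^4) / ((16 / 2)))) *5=987320 / 2187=451.45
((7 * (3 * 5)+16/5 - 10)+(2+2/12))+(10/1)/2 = 3161/30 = 105.37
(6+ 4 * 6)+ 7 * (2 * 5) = 100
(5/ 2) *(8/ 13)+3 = 59/ 13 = 4.54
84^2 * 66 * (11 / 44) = 116424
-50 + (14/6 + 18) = -89/3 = -29.67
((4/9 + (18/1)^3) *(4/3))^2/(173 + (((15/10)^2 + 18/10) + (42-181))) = 881731220480/554769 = 1589366.42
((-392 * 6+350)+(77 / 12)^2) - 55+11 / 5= -1449811 / 720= -2013.63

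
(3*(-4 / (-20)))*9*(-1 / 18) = -3 / 10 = -0.30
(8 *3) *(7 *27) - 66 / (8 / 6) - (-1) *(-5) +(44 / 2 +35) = 9077 / 2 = 4538.50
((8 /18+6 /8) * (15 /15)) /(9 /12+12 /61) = 2623 /2079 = 1.26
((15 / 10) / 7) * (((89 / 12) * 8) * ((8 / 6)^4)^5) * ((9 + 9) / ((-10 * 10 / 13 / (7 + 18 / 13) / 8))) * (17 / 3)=-725312636471738368 / 203395756725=-3566016.56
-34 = -34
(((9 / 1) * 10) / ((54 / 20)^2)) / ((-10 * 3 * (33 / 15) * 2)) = -250 / 2673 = -0.09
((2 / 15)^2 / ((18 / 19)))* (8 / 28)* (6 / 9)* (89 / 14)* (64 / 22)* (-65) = -2813824 / 654885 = -4.30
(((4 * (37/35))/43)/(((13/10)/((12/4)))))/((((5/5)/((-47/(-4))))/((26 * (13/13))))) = 20868/301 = 69.33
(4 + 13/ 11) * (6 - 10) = -228/ 11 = -20.73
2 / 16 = 0.12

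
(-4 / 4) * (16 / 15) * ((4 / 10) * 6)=-64 / 25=-2.56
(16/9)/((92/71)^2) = 5041/4761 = 1.06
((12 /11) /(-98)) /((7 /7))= -6 /539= -0.01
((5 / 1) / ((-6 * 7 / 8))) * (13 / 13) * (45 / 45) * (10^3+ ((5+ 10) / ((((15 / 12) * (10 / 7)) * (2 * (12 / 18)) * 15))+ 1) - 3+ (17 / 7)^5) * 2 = -3640060388 / 1764735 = -2062.67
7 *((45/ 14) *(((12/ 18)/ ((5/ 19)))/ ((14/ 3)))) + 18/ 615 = 35139/ 2870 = 12.24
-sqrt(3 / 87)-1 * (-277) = 277-sqrt(29) / 29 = 276.81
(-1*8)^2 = 64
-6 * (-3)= 18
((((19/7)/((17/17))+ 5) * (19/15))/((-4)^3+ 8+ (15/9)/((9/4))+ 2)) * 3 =-13851/25165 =-0.55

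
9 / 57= 3 / 19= 0.16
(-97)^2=9409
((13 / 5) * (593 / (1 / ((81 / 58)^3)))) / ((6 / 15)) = 4096878669 / 390224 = 10498.79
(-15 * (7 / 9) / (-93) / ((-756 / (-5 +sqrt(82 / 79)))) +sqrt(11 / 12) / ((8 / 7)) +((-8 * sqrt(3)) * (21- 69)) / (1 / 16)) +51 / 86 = -5 * sqrt(6478) / 2380428 +769441 / 1295676 +7 * sqrt(33) / 48 +6144 * sqrt(3) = 10643.15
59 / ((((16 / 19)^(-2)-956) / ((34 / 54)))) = -15104 / 388125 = -0.04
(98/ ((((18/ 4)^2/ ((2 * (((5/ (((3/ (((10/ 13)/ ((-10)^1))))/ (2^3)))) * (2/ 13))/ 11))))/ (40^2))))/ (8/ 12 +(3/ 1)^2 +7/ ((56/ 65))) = -12.49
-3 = -3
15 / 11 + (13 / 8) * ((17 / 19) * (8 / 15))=6706 / 3135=2.14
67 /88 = 0.76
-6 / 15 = -0.40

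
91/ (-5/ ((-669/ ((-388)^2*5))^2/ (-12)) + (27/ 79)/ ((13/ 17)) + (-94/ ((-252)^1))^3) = 9296793774705528/ 7759928752099999485845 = 0.00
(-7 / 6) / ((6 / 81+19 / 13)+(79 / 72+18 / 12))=-3276 / 11605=-0.28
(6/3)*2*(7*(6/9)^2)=12.44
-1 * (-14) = 14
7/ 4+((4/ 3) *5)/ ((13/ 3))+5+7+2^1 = 17.29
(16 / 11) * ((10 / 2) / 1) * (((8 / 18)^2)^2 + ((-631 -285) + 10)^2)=430840420160 / 72171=5969716.65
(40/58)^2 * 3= 1200/841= 1.43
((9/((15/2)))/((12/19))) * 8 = 76/5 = 15.20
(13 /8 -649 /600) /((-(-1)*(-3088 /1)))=-163 /926400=-0.00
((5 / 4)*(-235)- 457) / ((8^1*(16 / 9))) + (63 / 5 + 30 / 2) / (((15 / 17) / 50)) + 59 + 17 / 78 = 31358363 / 19968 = 1570.43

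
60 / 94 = 30 / 47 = 0.64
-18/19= -0.95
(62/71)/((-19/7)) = -434/1349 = -0.32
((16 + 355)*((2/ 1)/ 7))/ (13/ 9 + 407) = 477/ 1838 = 0.26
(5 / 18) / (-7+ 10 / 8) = -10 / 207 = -0.05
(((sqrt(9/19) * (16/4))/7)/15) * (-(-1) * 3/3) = 4 * sqrt(19)/665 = 0.03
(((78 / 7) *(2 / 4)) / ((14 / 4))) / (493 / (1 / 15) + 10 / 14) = 39 / 181195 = 0.00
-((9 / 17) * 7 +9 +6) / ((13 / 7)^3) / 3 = -36358 / 37349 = -0.97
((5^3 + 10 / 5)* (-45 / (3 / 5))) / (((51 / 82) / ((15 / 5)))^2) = -64046100 / 289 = -221612.80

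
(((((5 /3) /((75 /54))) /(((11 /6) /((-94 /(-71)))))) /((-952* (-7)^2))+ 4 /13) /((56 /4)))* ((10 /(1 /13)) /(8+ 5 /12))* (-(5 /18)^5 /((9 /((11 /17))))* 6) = -284608503125 /1175282484575724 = -0.00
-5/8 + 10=75/8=9.38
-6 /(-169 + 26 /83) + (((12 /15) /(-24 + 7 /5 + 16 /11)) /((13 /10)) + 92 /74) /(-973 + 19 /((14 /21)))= 1000441654 /29181515681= 0.03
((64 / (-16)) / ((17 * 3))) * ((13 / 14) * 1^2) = -26 / 357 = -0.07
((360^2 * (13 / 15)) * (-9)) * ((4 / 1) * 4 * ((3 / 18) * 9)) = -24261120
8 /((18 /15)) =20 /3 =6.67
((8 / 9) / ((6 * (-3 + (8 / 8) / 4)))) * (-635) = 10160 / 297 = 34.21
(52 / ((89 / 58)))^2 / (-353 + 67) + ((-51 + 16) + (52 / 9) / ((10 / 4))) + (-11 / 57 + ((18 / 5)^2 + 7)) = -6308837971 / 372485025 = -16.94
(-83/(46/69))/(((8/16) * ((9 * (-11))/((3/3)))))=83/33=2.52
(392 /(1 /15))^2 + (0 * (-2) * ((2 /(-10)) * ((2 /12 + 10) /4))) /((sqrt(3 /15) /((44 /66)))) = 34574400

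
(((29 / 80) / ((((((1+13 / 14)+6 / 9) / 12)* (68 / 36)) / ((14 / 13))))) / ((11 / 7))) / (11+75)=805707 / 113940970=0.01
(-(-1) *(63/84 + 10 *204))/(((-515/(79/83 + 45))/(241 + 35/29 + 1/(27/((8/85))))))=-13941240765244/316099275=-44103.99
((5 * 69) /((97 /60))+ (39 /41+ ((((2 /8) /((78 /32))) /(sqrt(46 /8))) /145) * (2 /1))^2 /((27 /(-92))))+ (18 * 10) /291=29697664086511532 /140788904744475 - 128 * sqrt(23) /160515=210.93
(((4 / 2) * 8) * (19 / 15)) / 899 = 304 / 13485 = 0.02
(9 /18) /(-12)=-1 /24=-0.04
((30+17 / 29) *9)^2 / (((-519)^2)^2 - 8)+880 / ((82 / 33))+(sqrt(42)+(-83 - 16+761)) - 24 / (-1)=sqrt(42)+2602218320688222367 / 2501780965180553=1046.63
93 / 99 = 31 / 33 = 0.94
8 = 8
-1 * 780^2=-608400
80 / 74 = 40 / 37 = 1.08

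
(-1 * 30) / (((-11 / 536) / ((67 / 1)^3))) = 439660821.82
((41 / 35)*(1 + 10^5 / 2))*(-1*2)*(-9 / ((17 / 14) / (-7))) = -516610332 / 85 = -6077768.61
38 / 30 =19 / 15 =1.27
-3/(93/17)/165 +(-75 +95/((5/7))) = 58.00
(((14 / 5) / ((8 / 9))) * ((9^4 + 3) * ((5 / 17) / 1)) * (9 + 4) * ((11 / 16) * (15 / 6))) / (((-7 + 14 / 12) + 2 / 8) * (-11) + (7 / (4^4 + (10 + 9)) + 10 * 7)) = 1033.76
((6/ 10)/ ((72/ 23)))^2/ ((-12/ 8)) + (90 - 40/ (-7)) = 14468297/ 151200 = 95.69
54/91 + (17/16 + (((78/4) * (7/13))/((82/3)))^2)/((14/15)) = 4625619/2447536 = 1.89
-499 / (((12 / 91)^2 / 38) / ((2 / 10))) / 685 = -78512161 / 246600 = -318.38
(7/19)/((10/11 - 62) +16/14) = -0.01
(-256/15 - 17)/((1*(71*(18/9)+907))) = -511/15735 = -0.03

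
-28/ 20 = -1.40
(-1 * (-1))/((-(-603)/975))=325/201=1.62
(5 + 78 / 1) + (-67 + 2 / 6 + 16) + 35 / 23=2336 / 69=33.86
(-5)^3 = -125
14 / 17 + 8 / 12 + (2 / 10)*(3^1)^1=533 / 255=2.09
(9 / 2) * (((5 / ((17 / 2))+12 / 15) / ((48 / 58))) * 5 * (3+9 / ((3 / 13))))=107793 / 68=1585.19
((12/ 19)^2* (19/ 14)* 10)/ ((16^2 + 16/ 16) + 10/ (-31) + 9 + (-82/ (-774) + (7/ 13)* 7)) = 28072980/ 1397819759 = 0.02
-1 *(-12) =12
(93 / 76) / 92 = 93 / 6992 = 0.01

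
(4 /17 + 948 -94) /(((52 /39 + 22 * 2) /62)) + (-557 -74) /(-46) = 7856819 /6647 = 1182.01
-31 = -31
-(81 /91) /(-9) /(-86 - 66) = -9 /13832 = -0.00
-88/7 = -12.57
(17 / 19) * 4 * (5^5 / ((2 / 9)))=956250 / 19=50328.95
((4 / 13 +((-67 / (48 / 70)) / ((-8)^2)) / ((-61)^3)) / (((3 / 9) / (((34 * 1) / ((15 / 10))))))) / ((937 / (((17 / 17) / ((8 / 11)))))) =260790527063 / 8493636283392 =0.03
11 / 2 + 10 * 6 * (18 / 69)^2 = 10139 / 1058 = 9.58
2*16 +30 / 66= 357 / 11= 32.45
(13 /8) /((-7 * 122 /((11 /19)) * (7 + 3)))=-0.00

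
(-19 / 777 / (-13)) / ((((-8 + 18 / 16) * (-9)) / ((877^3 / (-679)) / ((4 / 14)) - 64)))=-17088309908 / 161666505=-105.70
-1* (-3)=3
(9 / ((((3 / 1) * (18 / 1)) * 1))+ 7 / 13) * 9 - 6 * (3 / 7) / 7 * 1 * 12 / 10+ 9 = 94947 / 6370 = 14.91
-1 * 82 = -82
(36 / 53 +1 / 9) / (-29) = -13 / 477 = -0.03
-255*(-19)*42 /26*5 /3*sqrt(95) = 169575*sqrt(95) /13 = 127139.43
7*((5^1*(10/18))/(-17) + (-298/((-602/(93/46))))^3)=340737095376929/58018483459944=5.87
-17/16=-1.06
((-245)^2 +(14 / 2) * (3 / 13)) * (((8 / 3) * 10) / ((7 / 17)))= 151610080 / 39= 3887437.95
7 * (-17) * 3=-357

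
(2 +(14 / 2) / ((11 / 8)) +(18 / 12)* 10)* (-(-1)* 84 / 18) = 1134 / 11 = 103.09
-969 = -969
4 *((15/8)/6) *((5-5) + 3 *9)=135/4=33.75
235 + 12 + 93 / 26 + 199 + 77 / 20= 117891 / 260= 453.43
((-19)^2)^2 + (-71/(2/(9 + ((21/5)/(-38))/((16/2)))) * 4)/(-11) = 1090453349/8360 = 130437.00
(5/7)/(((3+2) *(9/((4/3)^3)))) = 64/1701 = 0.04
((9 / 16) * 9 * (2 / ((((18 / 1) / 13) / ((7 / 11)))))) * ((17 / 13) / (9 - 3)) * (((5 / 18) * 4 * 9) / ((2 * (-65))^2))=357 / 594880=0.00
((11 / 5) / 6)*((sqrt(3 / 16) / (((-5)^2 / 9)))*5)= 33*sqrt(3) / 200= 0.29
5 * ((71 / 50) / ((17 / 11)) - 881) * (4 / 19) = -1496138 / 1615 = -926.40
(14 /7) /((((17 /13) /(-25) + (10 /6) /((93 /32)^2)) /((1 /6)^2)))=0.38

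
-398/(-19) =398/19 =20.95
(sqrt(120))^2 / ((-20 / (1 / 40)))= -3 / 20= -0.15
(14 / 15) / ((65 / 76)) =1064 / 975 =1.09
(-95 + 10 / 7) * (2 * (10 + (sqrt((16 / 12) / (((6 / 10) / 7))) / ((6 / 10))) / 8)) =-13100 / 7 - 3275 * sqrt(35) / 126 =-2025.20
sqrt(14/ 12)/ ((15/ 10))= sqrt(42)/ 9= 0.72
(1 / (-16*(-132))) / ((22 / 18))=3 / 7744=0.00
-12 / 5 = -2.40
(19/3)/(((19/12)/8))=32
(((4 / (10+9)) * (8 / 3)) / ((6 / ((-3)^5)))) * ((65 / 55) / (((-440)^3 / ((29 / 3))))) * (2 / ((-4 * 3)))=-1131 / 2225432000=-0.00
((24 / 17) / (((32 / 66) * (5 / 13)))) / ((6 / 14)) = 3003 / 170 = 17.66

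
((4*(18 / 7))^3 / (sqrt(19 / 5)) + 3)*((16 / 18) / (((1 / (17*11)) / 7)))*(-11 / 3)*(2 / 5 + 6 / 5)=-1819901952*sqrt(95) / 4655-921536 / 45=-3831050.02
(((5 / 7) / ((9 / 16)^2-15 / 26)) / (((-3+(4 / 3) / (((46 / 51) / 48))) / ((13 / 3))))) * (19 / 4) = -0.83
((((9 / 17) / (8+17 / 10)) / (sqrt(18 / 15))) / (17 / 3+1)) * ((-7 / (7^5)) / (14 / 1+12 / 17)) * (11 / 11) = -9 * sqrt(30) / 232897000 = -0.00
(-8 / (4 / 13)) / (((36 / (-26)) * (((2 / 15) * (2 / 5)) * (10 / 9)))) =2535 / 8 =316.88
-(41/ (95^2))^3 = -68921/ 735091890625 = -0.00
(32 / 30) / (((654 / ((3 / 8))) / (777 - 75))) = 234 / 545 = 0.43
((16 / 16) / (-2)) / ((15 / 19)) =-0.63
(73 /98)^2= 5329 /9604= 0.55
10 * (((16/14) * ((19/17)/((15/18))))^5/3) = 420613233573888/14914710374375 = 28.20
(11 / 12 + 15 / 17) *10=1835 / 102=17.99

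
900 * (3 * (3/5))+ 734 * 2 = 3088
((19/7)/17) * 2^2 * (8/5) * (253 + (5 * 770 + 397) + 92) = 398848/85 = 4692.33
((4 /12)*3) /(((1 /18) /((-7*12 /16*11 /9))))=-231 /2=-115.50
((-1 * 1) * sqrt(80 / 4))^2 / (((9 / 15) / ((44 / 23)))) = 4400 / 69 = 63.77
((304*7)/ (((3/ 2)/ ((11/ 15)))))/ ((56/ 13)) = 10868/ 45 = 241.51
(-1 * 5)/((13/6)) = -2.31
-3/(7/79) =-237/7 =-33.86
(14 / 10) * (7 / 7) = 7 / 5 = 1.40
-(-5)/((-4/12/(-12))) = 180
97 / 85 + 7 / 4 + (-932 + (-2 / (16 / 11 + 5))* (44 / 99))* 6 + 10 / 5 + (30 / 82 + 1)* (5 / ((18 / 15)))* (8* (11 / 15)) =-49478021303 / 8907660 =-5554.55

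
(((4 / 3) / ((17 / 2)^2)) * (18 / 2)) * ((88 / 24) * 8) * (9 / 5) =12672 / 1445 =8.77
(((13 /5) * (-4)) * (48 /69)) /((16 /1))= -0.45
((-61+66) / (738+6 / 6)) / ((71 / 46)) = 230 / 52469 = 0.00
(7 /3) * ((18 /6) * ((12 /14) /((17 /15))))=90 /17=5.29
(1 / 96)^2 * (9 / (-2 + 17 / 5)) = 5 / 7168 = 0.00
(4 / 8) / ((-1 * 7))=-1 / 14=-0.07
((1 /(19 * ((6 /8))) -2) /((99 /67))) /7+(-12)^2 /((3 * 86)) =57374 /154413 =0.37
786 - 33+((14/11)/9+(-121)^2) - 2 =1523822/99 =15392.14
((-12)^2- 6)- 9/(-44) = 6081/44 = 138.20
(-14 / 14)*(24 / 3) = -8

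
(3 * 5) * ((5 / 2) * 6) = 225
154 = 154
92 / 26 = 46 / 13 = 3.54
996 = 996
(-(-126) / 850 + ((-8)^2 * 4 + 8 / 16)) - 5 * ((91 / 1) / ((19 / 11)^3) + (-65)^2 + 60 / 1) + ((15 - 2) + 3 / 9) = -371555084873 / 17490450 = -21243.31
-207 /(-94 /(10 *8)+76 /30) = -24840 /163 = -152.39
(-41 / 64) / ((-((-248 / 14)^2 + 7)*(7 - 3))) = 2009 / 4024064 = 0.00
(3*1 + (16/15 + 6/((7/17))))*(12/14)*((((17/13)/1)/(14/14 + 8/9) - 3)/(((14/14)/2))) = -73.73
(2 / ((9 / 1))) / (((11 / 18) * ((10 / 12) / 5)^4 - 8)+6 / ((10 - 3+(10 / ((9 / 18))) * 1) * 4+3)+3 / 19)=-3644352 / 127713067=-0.03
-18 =-18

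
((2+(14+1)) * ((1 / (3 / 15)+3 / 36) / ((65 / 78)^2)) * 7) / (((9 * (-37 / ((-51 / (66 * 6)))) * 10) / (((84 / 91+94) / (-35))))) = -10877093 / 119047500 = -0.09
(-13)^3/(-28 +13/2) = 4394/43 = 102.19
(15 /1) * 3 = 45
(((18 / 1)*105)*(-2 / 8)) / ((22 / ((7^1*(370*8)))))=-4895100 / 11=-445009.09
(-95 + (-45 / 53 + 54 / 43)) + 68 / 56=-93.38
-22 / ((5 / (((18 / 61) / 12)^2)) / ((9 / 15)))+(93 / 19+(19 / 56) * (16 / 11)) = 1466197639 / 272191150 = 5.39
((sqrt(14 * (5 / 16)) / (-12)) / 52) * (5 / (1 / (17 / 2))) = -85 * sqrt(70) / 4992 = -0.14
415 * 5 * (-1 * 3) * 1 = -6225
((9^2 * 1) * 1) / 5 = 81 / 5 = 16.20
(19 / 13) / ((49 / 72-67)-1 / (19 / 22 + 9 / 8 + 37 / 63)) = -19536408 / 891682259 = -0.02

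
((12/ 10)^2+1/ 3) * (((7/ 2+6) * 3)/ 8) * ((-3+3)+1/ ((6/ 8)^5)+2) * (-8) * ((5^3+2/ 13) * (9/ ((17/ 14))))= -8691560906/ 29835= -291320.96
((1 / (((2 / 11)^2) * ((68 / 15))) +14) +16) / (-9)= -3325 / 816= -4.07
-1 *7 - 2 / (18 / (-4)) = -59 / 9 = -6.56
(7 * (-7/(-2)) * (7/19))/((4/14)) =2401/76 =31.59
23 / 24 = 0.96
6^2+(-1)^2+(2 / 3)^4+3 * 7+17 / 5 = 61.60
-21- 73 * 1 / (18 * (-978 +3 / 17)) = -6282253 / 299214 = -21.00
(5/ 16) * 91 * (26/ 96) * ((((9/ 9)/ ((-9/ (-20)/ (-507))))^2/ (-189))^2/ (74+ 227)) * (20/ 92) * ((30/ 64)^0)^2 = 2154038935140625/ 8584720767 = 250915.43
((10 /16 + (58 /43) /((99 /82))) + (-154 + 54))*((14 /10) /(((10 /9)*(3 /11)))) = -23423869 /51600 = -453.95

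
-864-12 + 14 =-862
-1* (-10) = 10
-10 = -10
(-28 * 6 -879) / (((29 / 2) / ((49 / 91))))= -14658 / 377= -38.88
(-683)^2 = 466489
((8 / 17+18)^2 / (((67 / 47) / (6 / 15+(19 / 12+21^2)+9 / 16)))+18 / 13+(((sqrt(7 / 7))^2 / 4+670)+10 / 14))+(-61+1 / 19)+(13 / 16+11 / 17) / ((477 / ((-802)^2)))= 34726933850493133 / 319386101580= 108730.26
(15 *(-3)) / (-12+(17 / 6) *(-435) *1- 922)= 90 / 4333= 0.02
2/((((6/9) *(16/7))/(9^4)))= 137781/16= 8611.31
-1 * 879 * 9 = -7911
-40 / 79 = -0.51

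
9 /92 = 0.10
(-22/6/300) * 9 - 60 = -60.11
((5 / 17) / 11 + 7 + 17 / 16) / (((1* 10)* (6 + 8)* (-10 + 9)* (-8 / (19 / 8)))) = 459857 / 26808320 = 0.02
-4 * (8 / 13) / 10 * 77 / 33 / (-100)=28 / 4875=0.01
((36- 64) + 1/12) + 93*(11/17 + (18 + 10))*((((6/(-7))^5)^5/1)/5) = -39.21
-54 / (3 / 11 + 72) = -198 / 265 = -0.75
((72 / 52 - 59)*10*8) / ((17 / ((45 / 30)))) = -89880 / 221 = -406.70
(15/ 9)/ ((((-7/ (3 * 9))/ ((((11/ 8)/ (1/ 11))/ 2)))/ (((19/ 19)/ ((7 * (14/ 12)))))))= -16335/ 2744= -5.95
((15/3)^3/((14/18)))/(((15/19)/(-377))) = -537225/7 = -76746.43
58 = 58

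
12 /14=6 /7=0.86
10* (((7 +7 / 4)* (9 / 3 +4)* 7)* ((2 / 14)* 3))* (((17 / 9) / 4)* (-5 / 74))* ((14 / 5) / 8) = -145775 / 7104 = -20.52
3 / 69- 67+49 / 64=-97433 / 1472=-66.19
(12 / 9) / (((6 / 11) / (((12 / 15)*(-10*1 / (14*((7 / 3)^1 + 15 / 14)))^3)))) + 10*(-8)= -21271760 / 265837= -80.02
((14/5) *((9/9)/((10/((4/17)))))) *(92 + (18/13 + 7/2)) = 35266/5525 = 6.38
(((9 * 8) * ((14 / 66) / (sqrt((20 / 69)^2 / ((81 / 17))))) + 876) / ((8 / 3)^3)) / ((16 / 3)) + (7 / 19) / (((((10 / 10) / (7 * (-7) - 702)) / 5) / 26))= -1399286639 / 38912 + 1056321 * sqrt(17) / 3829760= -35959.15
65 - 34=31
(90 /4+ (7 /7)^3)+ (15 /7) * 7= 77 /2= 38.50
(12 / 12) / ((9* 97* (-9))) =-1 / 7857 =-0.00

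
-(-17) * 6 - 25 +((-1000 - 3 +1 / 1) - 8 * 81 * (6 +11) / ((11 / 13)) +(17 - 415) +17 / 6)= -14339.08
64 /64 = 1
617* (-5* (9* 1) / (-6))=9255 / 2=4627.50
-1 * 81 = -81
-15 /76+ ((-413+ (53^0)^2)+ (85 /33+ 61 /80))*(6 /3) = -20503423 /25080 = -817.52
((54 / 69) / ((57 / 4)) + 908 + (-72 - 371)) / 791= 203229 / 345667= 0.59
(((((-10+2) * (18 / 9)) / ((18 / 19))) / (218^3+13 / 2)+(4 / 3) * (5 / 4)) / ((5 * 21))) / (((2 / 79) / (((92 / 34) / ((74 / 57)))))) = 10729984917073 / 8210903420790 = 1.31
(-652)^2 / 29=425104 / 29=14658.76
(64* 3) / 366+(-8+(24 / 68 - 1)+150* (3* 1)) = 458227 / 1037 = 441.88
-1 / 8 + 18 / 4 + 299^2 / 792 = 46433 / 396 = 117.26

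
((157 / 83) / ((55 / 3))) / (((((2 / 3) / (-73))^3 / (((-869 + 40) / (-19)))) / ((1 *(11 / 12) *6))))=-4101170097681 / 126160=-32507689.42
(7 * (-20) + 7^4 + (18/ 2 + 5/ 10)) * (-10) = -22705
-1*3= -3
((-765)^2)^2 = 342488300625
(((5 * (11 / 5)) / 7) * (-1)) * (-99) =1089 / 7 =155.57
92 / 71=1.30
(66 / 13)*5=330 / 13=25.38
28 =28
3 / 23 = 0.13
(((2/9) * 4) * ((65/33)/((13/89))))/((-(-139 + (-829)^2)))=-1780/102034647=-0.00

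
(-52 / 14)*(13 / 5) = -338 / 35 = -9.66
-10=-10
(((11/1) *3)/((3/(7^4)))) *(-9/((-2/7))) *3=2495839.50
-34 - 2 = -36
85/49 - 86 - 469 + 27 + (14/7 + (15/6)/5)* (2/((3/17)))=-73196/147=-497.93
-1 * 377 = -377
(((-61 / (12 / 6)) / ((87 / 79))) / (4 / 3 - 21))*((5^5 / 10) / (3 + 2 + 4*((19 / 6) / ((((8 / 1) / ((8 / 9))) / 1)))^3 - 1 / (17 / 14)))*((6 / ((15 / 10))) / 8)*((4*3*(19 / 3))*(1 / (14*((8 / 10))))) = 95741618034375 / 278976811624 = 343.19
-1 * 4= -4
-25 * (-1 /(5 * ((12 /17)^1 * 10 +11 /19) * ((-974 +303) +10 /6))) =-4845 /4953736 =-0.00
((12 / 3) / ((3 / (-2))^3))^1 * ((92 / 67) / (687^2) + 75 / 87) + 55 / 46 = 198107420299 / 1138958422614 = 0.17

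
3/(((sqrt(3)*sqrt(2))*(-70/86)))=-43*sqrt(6)/70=-1.50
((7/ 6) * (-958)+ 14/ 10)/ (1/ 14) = -234416/ 15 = -15627.73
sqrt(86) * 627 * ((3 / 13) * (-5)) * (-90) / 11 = 76950 * sqrt(86) / 13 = 54892.69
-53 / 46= -1.15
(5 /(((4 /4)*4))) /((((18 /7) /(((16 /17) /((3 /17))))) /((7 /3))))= 490 /81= 6.05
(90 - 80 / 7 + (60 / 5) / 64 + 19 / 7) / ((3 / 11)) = 100375 / 336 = 298.74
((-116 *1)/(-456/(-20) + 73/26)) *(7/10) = -10556/3329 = -3.17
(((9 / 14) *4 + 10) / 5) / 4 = 22 / 35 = 0.63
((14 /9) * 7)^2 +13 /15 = 48371 /405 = 119.43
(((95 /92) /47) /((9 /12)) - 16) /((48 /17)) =-880481 /155664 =-5.66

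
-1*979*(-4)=3916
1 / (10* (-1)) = -1 / 10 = -0.10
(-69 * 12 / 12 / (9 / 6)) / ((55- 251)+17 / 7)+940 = 1274022 / 1355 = 940.24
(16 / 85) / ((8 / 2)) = 0.05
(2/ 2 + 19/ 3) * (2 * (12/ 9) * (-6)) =-352/ 3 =-117.33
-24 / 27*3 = -8 / 3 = -2.67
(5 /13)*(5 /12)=25 /156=0.16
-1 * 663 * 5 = -3315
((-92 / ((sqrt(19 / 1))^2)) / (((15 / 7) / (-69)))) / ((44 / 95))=3703 / 11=336.64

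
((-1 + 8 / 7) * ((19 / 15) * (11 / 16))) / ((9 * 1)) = 209 / 15120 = 0.01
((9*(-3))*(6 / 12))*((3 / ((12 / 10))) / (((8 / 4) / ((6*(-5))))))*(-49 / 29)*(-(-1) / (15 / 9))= -59535 / 116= -513.23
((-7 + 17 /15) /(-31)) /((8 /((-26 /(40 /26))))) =-1859 /4650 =-0.40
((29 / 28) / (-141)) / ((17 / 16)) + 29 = 486475 / 16779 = 28.99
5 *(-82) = -410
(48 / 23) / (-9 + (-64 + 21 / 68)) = -3264 / 113689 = -0.03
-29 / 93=-0.31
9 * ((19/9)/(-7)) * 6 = -114/7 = -16.29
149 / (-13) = -149 / 13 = -11.46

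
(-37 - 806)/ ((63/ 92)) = -25852/ 21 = -1231.05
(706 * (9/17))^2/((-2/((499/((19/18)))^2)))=-1628585361285192/104329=-15610092699.87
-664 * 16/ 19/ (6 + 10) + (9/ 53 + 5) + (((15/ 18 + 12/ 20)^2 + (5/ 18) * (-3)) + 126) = 88313093/ 906300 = 97.44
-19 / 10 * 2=-19 / 5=-3.80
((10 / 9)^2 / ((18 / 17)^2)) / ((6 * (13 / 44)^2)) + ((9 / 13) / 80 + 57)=15730314031 / 266114160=59.11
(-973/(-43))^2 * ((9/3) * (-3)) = -8520561/1849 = -4608.20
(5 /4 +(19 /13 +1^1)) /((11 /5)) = 965 /572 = 1.69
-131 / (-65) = 131 / 65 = 2.02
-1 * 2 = -2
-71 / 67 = -1.06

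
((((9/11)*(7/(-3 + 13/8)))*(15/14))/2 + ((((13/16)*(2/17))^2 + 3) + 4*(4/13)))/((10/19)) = 1110279383/290942080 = 3.82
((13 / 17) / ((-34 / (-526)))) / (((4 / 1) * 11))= 3419 / 12716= 0.27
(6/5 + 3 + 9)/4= 33/10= 3.30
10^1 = 10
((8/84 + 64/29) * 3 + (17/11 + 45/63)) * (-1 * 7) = -20468/319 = -64.16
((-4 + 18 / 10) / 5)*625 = -275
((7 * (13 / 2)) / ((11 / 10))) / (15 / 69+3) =10465 / 814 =12.86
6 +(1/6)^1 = 37/6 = 6.17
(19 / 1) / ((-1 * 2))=-19 / 2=-9.50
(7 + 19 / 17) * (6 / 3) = 276 / 17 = 16.24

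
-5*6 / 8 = -15 / 4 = -3.75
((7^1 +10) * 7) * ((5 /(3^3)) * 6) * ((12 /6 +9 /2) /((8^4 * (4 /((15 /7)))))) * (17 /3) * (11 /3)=1033175 /442368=2.34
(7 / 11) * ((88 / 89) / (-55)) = -56 / 4895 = -0.01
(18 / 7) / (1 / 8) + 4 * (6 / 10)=804 / 35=22.97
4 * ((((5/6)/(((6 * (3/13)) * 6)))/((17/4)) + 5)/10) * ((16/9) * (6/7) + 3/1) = 262865/28917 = 9.09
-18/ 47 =-0.38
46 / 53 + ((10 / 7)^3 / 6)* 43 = 21.76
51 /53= 0.96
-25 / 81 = -0.31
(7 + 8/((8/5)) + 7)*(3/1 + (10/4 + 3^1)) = 323/2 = 161.50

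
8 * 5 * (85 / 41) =3400 / 41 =82.93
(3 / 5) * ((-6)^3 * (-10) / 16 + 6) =423 / 5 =84.60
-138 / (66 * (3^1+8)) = -23 / 121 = -0.19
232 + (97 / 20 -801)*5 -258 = -16027 / 4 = -4006.75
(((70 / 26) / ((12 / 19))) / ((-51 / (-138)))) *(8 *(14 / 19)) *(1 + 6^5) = 350587160 / 663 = 528789.08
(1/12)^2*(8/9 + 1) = 17/1296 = 0.01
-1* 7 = -7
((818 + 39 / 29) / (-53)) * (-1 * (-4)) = -95044 / 1537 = -61.84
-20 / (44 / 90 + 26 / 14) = -6300 / 739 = -8.53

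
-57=-57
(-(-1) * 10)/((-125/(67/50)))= -67/625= -0.11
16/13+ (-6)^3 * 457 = -98710.77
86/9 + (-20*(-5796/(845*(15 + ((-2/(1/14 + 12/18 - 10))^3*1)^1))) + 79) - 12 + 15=45107347053416/447960224673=100.69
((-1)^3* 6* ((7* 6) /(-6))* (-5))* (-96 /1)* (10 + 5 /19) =3931200 /19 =206905.26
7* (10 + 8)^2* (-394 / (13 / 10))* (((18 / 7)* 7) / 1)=-160846560 / 13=-12372812.31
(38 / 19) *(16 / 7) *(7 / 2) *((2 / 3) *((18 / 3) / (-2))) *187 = -5984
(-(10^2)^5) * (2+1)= -30000000000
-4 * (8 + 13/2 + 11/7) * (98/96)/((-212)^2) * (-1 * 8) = 525/44944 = 0.01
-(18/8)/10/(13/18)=-81/260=-0.31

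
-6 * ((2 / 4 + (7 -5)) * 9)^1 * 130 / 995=-3510 / 199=-17.64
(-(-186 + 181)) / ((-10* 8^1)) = -1 / 16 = -0.06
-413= -413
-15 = -15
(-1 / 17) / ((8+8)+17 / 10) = -10 / 3009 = -0.00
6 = 6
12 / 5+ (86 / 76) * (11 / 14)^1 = 8749 / 2660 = 3.29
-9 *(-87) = 783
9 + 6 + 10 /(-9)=125 /9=13.89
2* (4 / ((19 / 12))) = 96 / 19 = 5.05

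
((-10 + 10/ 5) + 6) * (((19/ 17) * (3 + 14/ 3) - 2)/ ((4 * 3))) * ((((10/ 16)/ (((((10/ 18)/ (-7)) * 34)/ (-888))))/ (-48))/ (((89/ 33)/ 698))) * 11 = 10991997555/ 823072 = 13354.84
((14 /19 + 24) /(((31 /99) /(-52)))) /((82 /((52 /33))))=-1906320 /24149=-78.94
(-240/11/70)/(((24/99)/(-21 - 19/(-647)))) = 122112/4529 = 26.96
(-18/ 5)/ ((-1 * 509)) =18/ 2545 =0.01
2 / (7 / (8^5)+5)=65536 / 163847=0.40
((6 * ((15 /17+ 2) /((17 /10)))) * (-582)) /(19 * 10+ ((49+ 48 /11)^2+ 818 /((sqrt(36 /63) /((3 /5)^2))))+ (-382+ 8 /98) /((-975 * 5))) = -241247511413389523542500 /121742367878182829276153+ 11693264123581953412500 * sqrt(7) /121742367878182829276153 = -1.73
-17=-17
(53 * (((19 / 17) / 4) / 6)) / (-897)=-1007 / 365976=-0.00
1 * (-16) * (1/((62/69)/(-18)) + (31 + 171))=-90256/31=-2911.48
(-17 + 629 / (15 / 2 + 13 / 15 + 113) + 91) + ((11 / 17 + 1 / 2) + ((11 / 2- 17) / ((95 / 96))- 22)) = 549313789 / 11760430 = 46.71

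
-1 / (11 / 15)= -15 / 11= -1.36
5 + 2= 7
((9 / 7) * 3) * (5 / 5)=27 / 7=3.86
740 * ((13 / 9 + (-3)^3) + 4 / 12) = -167980 / 9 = -18664.44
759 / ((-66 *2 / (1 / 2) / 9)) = -207 / 8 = -25.88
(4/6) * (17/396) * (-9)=-0.26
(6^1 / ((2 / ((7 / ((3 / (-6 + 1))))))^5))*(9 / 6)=-60789.21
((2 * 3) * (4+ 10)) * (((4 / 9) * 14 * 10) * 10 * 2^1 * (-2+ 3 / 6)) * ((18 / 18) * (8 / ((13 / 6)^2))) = -45158400 / 169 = -267209.47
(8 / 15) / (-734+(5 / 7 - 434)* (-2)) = 0.00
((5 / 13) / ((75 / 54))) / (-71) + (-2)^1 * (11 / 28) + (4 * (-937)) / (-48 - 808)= 3.59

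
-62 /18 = -31 /9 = -3.44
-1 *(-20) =20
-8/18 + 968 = 967.56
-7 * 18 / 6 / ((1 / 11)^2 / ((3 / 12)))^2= -307461 / 16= -19216.31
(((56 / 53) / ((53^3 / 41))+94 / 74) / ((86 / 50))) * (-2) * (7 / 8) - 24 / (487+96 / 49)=-1.34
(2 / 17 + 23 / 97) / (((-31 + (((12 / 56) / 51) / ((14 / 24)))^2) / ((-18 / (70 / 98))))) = 601724214 / 2086520731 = 0.29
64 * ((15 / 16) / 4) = 15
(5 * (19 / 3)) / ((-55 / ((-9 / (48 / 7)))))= 133 / 176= 0.76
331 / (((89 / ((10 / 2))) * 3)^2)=8275 / 71289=0.12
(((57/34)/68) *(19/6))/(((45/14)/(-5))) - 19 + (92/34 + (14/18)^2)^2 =-8.16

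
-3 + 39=36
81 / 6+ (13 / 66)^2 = 13.54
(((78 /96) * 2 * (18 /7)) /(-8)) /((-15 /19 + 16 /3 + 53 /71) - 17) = 473499 /10615136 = 0.04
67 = 67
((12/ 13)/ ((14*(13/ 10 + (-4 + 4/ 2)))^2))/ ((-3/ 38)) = -0.12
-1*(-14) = 14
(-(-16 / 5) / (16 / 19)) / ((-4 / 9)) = -171 / 20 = -8.55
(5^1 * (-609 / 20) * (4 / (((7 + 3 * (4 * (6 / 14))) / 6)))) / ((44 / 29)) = -370881 / 1870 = -198.33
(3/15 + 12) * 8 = 488/5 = 97.60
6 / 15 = 2 / 5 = 0.40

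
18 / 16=9 / 8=1.12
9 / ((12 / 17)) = 12.75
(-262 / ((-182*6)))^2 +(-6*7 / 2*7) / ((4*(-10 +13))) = -12.19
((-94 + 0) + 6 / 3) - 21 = -113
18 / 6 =3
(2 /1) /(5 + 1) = 1 /3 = 0.33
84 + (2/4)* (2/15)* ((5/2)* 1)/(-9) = 4535/54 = 83.98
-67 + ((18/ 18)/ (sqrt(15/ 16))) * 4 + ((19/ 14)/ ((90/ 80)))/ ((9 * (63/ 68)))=-2388139/ 35721 + 16 * sqrt(15)/ 15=-62.72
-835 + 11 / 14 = -834.21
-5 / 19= -0.26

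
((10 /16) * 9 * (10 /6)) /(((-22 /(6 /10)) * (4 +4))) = -45 /1408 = -0.03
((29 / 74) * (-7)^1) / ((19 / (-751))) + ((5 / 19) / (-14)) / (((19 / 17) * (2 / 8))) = 20263669 / 186998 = 108.36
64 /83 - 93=-92.23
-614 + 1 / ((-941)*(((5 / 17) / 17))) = -2889159 / 4705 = -614.06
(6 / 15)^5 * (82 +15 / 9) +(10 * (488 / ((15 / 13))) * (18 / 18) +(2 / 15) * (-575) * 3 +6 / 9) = 37508032 / 9375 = 4000.86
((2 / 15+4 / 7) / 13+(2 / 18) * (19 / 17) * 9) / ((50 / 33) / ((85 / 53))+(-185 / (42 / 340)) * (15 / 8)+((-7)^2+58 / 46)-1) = -27519316 / 64763392915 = -0.00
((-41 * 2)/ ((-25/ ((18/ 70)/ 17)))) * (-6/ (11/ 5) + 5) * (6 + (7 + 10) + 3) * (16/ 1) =46.91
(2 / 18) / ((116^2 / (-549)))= -61 / 13456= -0.00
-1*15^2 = -225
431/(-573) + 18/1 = 9883/573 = 17.25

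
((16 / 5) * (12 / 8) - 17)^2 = 3721 / 25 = 148.84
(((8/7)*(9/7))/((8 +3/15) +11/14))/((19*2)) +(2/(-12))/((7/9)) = -5019/23902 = -0.21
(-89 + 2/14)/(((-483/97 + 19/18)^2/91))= -1896176952/3610477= -525.19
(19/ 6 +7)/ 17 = 61/ 102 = 0.60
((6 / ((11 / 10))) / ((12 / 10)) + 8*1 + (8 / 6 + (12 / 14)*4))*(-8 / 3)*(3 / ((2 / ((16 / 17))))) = -255872 / 3927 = -65.16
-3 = -3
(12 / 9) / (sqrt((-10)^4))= 1 / 75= 0.01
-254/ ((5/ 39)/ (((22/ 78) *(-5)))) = 2794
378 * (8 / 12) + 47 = 299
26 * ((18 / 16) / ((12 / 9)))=351 / 16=21.94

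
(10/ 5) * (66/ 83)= 132/ 83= 1.59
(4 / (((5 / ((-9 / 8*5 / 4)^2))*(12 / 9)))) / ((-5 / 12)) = -729 / 256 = -2.85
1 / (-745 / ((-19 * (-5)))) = -19 / 149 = -0.13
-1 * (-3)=3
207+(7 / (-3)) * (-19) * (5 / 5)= 754 / 3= 251.33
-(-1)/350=1/350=0.00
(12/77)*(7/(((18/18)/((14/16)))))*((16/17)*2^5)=5376/187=28.75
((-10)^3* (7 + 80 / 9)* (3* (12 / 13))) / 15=-8800 / 3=-2933.33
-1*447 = -447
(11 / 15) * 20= 44 / 3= 14.67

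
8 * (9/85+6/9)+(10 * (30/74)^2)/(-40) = 6.14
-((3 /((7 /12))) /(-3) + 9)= -51 /7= -7.29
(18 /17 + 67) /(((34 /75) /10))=433875 /289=1501.30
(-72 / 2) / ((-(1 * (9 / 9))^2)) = 36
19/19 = 1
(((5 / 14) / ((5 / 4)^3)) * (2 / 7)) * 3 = 192 / 1225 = 0.16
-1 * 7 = -7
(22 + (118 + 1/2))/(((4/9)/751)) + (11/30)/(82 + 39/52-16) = 7606612571/32040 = 237409.88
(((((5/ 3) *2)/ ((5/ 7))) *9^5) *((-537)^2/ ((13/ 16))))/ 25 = 1271416614048/ 325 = 3912051120.15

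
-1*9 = -9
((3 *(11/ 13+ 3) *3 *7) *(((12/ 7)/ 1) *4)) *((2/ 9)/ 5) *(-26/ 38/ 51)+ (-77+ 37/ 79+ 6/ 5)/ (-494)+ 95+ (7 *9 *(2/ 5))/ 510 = 781295778/ 8293025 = 94.21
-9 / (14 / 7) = -9 / 2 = -4.50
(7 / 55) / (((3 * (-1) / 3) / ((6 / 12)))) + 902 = 99213 / 110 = 901.94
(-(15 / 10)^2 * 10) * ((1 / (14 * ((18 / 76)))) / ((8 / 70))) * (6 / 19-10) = 575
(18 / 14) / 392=9 / 2744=0.00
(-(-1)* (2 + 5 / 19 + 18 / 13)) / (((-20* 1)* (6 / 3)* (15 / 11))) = -0.07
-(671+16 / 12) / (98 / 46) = -46391 / 147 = -315.59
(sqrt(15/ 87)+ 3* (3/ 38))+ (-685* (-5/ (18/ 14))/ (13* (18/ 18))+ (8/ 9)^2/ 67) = sqrt(145)/ 29+ 550029725/ 2680938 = 205.58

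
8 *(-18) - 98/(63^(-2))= -389106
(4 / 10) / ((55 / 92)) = 184 / 275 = 0.67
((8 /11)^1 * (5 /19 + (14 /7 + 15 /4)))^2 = 835396 /43681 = 19.12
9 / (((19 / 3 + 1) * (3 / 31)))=279 / 22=12.68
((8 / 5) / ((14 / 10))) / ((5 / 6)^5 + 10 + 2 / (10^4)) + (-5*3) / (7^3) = 0.07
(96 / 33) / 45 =32 / 495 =0.06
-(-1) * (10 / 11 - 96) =-1046 / 11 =-95.09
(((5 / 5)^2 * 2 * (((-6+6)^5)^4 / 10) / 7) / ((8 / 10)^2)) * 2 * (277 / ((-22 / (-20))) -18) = 0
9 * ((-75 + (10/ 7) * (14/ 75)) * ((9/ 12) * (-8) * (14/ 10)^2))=7909.78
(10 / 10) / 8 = 1 / 8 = 0.12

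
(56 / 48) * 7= 49 / 6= 8.17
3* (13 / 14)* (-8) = -156 / 7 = -22.29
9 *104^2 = 97344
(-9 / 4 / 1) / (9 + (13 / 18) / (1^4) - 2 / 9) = -9 / 38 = -0.24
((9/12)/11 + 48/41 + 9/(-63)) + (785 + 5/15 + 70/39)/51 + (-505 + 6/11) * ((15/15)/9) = -110293511/2790788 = -39.52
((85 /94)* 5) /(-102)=-25 /564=-0.04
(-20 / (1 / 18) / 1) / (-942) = 60 / 157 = 0.38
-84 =-84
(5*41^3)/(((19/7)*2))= 2412235/38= 63479.87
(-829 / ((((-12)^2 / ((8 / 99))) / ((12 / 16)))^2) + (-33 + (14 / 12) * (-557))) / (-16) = 3854851741 / 90326016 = 42.68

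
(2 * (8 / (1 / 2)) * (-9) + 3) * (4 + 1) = -1425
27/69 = 9/23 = 0.39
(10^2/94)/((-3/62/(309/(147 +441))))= -79825/6909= -11.55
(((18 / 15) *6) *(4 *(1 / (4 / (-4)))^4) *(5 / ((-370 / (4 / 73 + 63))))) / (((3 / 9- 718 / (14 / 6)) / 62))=431503632 / 87174775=4.95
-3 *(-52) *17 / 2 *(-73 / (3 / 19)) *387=-237251898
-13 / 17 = -0.76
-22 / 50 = -11 / 25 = -0.44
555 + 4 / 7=3889 / 7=555.57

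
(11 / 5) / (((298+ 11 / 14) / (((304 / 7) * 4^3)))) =428032 / 20915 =20.47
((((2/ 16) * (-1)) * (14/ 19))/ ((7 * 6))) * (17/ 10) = -0.00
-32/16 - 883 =-885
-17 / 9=-1.89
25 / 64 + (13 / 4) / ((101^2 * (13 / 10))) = 255185 / 652864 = 0.39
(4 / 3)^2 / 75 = 16 / 675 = 0.02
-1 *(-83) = 83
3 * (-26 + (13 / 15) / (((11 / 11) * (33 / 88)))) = -71.07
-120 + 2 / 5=-598 / 5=-119.60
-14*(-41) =574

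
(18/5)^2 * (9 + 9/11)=34992/275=127.24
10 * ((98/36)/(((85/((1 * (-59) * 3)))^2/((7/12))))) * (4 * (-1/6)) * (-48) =9551864/4335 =2203.43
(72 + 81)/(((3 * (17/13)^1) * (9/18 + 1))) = 26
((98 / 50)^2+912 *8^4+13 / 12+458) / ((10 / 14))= 196140783559 / 37500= 5230420.89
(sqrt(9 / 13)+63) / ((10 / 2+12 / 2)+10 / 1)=sqrt(13) / 91+3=3.04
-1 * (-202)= 202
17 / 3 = 5.67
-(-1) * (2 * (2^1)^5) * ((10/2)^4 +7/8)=40056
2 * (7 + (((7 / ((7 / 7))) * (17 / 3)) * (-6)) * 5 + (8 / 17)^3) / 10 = -5811567 / 24565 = -236.58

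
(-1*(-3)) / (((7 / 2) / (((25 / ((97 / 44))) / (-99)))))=-200 / 2037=-0.10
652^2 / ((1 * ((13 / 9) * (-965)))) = -3825936 / 12545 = -304.98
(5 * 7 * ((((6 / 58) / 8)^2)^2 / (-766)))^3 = -22785532875 / 10928036265758289345949675179156176896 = -0.00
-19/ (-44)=0.43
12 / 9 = 4 / 3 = 1.33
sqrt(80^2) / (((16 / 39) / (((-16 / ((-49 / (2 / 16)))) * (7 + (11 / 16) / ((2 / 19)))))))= 84435 / 784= 107.70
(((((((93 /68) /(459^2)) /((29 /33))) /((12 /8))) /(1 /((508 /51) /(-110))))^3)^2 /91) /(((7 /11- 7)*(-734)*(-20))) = -40962379224741551172299 /44280527343040635052564611515827927661014398844477582553423868750000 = -0.00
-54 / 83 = -0.65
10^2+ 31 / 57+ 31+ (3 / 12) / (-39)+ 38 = 167503 / 988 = 169.54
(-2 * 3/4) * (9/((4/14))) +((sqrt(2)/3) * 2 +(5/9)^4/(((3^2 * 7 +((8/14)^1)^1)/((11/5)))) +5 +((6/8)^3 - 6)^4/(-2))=-10312660136383337/19593405923328 +2 * sqrt(2)/3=-525.39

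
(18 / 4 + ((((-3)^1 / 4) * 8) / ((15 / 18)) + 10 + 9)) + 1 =17.30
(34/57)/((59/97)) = 3298/3363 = 0.98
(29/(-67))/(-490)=29/32830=0.00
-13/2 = -6.50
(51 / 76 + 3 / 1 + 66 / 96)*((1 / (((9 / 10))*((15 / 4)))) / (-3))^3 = -42400 / 10097379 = -0.00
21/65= 0.32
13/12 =1.08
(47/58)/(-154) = -47/8932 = -0.01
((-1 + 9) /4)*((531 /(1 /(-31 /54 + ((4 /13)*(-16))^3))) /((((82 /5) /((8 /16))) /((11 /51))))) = -2715088255 /3242772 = -837.27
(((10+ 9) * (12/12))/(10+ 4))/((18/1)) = 19/252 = 0.08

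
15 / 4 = 3.75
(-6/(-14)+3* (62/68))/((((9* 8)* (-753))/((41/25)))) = -41/428400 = -0.00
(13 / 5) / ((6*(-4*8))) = -13 / 960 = -0.01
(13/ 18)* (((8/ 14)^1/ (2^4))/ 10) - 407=-2051267/ 5040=-407.00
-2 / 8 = -1 / 4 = -0.25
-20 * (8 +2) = -200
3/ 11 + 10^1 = 113/ 11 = 10.27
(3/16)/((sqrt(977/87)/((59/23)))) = 177*sqrt(84999)/359536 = 0.14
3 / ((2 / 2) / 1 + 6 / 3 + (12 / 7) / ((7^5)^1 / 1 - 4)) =117621 / 117625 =1.00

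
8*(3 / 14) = 12 / 7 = 1.71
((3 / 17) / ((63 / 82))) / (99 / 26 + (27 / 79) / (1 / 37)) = 168428 / 12064815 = 0.01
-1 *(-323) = 323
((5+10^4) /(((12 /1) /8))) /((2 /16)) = 53360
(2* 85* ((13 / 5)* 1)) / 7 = 442 / 7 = 63.14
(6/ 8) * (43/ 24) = 43/ 32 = 1.34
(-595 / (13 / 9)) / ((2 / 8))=-21420 / 13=-1647.69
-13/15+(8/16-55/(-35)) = 253/210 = 1.20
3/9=1/3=0.33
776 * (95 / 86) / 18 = 18430 / 387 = 47.62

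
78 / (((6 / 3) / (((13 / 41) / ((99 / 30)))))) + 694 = 314684 / 451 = 697.75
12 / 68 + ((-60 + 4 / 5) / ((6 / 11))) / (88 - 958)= 33413 / 110925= 0.30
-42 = -42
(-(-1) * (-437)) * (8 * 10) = -34960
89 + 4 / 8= 179 / 2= 89.50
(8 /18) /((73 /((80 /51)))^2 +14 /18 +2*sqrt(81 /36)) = 25600 /124964161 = 0.00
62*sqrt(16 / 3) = 248*sqrt(3) / 3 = 143.18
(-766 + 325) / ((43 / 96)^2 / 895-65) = 3637509120 / 536138951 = 6.78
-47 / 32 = -1.47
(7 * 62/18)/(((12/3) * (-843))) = -217/30348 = -0.01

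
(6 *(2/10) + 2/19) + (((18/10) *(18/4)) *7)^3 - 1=182284.57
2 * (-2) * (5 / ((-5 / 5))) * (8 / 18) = 8.89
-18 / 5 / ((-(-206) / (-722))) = 6498 / 515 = 12.62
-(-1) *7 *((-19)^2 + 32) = 2751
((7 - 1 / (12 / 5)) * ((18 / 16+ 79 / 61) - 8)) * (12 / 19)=-215117 / 9272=-23.20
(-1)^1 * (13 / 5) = -13 / 5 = -2.60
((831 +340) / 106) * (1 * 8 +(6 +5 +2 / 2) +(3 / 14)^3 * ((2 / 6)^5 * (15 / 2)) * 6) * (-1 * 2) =-64270335 / 145432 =-441.93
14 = 14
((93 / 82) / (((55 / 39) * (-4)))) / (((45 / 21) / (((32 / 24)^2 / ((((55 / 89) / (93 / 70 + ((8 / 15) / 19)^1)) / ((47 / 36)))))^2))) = -206612612659810123 / 84821992165968750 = -2.44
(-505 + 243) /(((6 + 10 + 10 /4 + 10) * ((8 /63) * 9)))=-917 /114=-8.04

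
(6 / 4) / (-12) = -1 / 8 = -0.12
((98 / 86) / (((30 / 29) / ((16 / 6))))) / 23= 5684 / 44505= 0.13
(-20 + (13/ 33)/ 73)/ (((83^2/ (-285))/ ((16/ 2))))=36606920/ 5531867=6.62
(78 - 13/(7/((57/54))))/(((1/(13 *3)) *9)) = 124553/378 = 329.51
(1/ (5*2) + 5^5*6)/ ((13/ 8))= 750004/ 65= 11538.52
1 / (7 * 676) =1 / 4732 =0.00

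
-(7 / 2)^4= -2401 / 16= -150.06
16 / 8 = 2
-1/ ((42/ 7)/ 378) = -63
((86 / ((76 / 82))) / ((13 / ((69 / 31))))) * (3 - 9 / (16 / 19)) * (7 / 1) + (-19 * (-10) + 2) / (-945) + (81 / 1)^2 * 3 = 726591832367 / 38591280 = 18827.88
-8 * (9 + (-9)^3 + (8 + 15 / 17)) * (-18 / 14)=-124344 / 17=-7314.35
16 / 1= 16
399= 399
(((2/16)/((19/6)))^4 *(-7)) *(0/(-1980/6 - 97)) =0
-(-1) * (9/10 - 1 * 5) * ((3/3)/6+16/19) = -943/228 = -4.14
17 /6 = 2.83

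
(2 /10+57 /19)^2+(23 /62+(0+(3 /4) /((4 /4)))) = 35219 /3100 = 11.36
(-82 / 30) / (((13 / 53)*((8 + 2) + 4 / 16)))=-212 / 195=-1.09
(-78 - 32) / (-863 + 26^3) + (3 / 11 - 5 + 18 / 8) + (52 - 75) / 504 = -26041619 / 10295208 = -2.53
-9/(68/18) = -81/34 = -2.38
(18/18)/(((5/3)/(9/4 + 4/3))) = 43/20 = 2.15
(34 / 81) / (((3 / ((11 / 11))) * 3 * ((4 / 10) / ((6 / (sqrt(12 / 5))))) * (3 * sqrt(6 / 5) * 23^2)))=425 * sqrt(2) / 2313846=0.00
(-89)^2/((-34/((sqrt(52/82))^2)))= -102973/697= -147.74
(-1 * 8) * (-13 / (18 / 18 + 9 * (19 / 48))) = 1664 / 73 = 22.79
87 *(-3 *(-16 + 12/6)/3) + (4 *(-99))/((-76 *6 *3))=46295/38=1218.29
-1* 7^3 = -343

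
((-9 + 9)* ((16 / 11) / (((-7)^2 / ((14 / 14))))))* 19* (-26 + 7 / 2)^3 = 0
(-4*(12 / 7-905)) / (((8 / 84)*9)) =12646 / 3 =4215.33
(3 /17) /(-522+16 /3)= -9 /26350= -0.00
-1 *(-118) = 118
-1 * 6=-6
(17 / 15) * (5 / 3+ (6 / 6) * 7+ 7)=799 / 45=17.76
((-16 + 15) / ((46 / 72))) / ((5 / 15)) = -108 / 23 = -4.70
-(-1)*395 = 395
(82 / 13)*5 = 410 / 13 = 31.54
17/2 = 8.50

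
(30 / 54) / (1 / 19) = 10.56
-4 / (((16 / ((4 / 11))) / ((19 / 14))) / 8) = -76 / 77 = -0.99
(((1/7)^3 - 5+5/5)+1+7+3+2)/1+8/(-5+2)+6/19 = 130054/19551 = 6.65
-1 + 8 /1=7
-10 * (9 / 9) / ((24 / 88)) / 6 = -55 / 9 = -6.11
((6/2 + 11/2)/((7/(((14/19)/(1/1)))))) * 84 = 1428/19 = 75.16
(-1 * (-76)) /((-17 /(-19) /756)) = 1091664 /17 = 64215.53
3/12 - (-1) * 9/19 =55/76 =0.72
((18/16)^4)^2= 43046721/16777216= 2.57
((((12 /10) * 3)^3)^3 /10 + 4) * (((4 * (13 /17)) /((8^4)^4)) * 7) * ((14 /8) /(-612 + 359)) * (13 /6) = -205407529582801 /17733748166492160000000000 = -0.00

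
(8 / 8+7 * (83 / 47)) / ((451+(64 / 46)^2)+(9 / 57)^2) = 29982133 / 1016391967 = 0.03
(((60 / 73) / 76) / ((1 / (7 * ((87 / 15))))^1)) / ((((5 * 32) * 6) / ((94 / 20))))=9541 / 4438400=0.00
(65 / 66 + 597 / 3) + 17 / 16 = 106153 / 528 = 201.05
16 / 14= 8 / 7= 1.14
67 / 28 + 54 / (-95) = 4853 / 2660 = 1.82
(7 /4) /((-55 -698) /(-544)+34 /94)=6392 /6377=1.00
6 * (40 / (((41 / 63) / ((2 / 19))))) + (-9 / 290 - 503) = -464.21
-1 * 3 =-3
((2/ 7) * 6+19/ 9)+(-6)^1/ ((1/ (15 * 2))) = -11099/ 63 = -176.17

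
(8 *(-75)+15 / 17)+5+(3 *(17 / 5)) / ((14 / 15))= -138799 / 238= -583.19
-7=-7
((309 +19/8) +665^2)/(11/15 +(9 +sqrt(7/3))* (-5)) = -4407662295/427771 +1327609125* sqrt(21)/3422168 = -8526.01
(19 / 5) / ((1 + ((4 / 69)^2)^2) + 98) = 430675299 / 11220226175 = 0.04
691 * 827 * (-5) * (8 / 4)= -5714570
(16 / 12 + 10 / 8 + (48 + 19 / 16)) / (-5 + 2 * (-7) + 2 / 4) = -2485 / 888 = -2.80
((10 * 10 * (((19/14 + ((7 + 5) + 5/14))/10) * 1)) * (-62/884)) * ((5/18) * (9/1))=-37200/1547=-24.05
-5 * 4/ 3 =-20/ 3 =-6.67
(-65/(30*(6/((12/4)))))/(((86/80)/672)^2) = -782745600/1849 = -423334.56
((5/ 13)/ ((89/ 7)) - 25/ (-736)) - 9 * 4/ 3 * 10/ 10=-10163939/ 851552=-11.94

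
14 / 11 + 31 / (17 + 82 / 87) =51521 / 17171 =3.00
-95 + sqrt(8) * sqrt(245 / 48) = -95 + 7 * sqrt(30) / 6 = -88.61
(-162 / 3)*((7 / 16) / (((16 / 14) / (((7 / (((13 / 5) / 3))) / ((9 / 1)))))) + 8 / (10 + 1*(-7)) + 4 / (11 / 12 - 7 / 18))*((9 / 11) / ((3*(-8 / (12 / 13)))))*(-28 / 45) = -63274743 / 5651360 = -11.20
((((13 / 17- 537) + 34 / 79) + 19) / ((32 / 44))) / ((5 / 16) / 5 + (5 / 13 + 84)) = -198503734 / 23589795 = -8.41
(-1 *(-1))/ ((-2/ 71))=-71/ 2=-35.50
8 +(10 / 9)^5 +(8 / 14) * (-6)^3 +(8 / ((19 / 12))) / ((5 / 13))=-3950249176 / 39267585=-100.60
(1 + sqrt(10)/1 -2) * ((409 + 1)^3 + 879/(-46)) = -3170365121/46 + 3170365121 * sqrt(10)/46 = 149026297.30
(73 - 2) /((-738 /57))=-1349 /246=-5.48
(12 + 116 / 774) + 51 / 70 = 348877 / 27090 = 12.88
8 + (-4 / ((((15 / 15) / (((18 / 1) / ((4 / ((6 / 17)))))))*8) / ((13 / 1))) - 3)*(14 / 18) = -241 / 102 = -2.36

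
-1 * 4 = -4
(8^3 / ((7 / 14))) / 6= 512 / 3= 170.67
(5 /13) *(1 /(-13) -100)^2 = 8463005 /2197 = 3852.07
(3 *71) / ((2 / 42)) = 4473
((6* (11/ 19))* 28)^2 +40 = 3429544/ 361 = 9500.12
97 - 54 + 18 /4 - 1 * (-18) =131 /2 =65.50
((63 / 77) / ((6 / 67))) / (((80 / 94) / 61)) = 576267 / 880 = 654.85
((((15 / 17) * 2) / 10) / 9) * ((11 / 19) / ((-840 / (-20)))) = 11 / 40698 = 0.00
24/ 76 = 6/ 19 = 0.32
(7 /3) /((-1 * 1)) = -7 /3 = -2.33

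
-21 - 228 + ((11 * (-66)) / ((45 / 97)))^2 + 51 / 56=30854479931 / 12600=2448768.25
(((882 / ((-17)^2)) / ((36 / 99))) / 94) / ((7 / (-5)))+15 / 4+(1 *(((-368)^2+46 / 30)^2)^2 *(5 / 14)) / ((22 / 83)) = 19197339604292872241893807992469 / 42358585500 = 453210119688554572765.27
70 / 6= 11.67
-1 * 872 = -872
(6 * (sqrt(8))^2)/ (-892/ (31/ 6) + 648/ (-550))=-34100/ 123487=-0.28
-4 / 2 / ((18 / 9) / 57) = -57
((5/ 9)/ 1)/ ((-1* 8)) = -5/ 72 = -0.07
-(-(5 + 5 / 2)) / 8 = 15 / 16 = 0.94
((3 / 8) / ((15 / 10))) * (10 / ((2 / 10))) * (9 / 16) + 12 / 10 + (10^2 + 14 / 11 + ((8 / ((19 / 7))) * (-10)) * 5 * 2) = -6194187 / 33440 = -185.23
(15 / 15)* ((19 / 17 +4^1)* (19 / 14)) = 1653 / 238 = 6.95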